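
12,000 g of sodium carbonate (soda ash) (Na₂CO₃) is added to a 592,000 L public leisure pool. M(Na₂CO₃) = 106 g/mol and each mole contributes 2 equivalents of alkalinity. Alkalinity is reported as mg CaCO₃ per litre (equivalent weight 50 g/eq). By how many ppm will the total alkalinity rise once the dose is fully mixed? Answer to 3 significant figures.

Moles of Na₂CO₃: 12,000 g ÷ 106 g/mol = 113.2 mol → 226.4 eq of alkalinity.
As CaCO₃: 226.4 eq × 50 g/eq = 11,320 g.
Rise: 11,320 g / 592,000 L × 1000 = 19.12 mg/L.

19.1 ppm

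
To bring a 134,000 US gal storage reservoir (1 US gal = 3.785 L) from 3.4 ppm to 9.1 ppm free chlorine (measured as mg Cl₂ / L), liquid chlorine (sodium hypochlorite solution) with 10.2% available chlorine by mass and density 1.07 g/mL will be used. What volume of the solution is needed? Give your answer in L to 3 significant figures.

26.5 L

Volume: 134,000 US gal × 3.785 L/gal = 507,190 L.
Chlorine deficit: 9.1 − 3.4 = 5.7 ppm = 5.7 mg/L as Cl₂.
Cl₂ equivalent needed: 5.7 mg/L × 507,190 L = 2,891,000 mg = 2891 g.
Product at 10.2% available chlorine: 2891 / 0.102 = 28,340 g.
Volume at density 1.07 g/mL: 28,340 g ÷ 1.07 g/mL = 26,490 mL.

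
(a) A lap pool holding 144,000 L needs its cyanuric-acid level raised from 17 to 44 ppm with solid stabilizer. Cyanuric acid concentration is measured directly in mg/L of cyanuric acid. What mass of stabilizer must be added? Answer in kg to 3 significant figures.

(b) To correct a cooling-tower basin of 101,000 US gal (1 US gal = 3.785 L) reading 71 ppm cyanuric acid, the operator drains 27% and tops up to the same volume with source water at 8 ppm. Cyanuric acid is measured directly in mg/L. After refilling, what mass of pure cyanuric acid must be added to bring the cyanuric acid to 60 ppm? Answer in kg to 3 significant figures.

(a) 3.89 kg; (b) 2.30 kg

(a) CYA to add: (44 − 17) = 27 mg/L × 144,000 L = 3888 g cyanuric acid.

(b) Volume: 101,000 US gal × 3.785 L/gal = 382,285 L.
(b) After draining 27% and refilling: 71 × 0.73 + 8 × 0.27 = 53.99 ppm.
(b) Deficit to target: 60 − 53.99 = 6.01 mg/L.
(b) Mass: 6.01 mg/L × 382,285 L = 2298 g cyanuric acid.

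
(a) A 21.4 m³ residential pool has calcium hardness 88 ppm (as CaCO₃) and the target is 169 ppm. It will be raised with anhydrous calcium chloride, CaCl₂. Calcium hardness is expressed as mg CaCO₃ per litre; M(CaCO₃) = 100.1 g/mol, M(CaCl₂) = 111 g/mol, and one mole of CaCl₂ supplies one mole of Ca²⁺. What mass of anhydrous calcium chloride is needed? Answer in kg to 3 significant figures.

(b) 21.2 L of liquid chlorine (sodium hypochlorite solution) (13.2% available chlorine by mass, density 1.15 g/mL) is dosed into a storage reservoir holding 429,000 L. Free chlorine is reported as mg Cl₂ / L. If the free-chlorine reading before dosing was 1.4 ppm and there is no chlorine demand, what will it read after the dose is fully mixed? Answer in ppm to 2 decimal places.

(a) Volume: 21.4 m³ = 21,400 L.
(a) Hardness to add: (169 − 88) = 81 mg/L as CaCO₃ × 21,400 L = 1733 g as CaCO₃.
(a) Moles of Ca²⁺ (1 mol Ca²⁺ ≡ 1 mol CaCO₃): 1733 / 100.1 g/mol = 17.32 mol.
(a) Mass of CaCl₂: 17.32 × 111 = 1922 g.

(b) Mass of solution: 21.2 L × 1000 mL/L × 1.15 g/mL = 24,380 g.
(b) Available chlorine delivered: 24,380 g × 0.132 = 3218 g as Cl₂.
(b) Concentration rise: 3218 g / 429,000 L = 7.502 mg/L = 7.50 ppm.
(b) Final FC: 1.4 + 7.50 = 8.90 ppm.

(a) 1.92 kg; (b) 8.90 ppm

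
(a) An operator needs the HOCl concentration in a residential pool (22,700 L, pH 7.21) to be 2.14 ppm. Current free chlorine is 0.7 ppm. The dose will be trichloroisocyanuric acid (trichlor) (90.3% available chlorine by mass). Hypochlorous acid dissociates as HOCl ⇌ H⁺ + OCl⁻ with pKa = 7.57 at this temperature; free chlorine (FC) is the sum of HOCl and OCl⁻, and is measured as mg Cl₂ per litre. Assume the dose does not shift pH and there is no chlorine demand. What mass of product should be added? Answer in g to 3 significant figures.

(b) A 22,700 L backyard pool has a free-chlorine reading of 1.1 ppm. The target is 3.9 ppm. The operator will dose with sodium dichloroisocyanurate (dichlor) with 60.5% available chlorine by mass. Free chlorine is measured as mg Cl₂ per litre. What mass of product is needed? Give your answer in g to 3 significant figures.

(a) [OCl⁻]/[HOCl] = 10^(pH − pKa) = 10^(7.21 − 7.57) = 0.4365; fraction as HOCl = 1/(1 + 0.4365) = 0.6961.
(a) Free chlorine required for 2.14 ppm HOCl: 2.14 / 0.6961 = 3.074 ppm.
(a) FC to add: 3.074 − 0.7 = 2.374 mg/L as Cl₂.
(a) Cl₂ equivalent: 2.374 mg/L × 22,700 L = 53.89 g.
(a) Product at 90.3% available Cl: 53.89 / 0.903 = 59.68 g.

(b) Chlorine deficit: 3.9 − 1.1 = 2.8 ppm = 2.8 mg/L as Cl₂.
(b) Cl₂ equivalent needed: 2.8 mg/L × 22,700 L = 63,560 mg = 63.56 g.
(b) Product at 60.5% available chlorine: 63.56 / 0.605 = 105.1 g.

(a) 59.7 g; (b) 105 g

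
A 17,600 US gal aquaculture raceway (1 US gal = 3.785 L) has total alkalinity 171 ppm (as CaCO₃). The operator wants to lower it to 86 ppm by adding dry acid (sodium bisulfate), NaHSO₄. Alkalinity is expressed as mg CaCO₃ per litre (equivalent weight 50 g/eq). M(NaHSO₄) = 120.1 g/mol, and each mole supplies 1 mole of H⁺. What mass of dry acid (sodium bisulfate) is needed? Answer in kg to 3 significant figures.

Volume: 17,600 US gal × 3.785 L/gal = 66,616 L.
Alkalinity to neutralize: (171 − 86) = 85 mg/L as CaCO₃ × 66,616 L = 5662 g as CaCO₃.
Equivalents of H⁺ required: 5662 ÷ 50 g/eq = 113.2 eq = 113.2 mol NaHSO₄.
Mass of NaHSO₄: 113.2 × 120.1 = 13,600 g.

13.6 kg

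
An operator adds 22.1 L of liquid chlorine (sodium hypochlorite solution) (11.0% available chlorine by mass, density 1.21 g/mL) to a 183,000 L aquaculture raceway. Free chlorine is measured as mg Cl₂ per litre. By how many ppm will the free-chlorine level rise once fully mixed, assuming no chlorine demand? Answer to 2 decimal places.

16.07 ppm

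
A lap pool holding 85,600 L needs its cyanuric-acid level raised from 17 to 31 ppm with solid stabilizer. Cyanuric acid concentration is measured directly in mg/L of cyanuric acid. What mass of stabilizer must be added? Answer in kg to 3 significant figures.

1.20 kg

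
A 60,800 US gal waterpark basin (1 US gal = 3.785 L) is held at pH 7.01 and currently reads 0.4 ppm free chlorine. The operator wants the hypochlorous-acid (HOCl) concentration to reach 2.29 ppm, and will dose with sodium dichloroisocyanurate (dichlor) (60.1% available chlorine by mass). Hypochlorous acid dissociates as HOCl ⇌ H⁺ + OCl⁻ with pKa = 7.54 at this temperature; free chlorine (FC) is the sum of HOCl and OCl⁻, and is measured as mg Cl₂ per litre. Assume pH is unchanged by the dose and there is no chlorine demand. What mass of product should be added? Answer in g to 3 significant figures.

982 g

Volume: 60,800 US gal × 3.785 L/gal = 230,128 L.
[OCl⁻]/[HOCl] = 10^(pH − pKa) = 10^(7.01 − 7.54) = 0.2951; fraction as HOCl = 1/(1 + 0.2951) = 0.7721.
Free chlorine required for 2.29 ppm HOCl: 2.29 / 0.7721 = 2.966 ppm.
FC to add: 2.966 − 0.4 = 2.566 mg/L as Cl₂.
Cl₂ equivalent: 2.566 mg/L × 230,128 L = 590.5 g.
Product at 60.1% available Cl: 590.5 / 0.601 = 982.5 g.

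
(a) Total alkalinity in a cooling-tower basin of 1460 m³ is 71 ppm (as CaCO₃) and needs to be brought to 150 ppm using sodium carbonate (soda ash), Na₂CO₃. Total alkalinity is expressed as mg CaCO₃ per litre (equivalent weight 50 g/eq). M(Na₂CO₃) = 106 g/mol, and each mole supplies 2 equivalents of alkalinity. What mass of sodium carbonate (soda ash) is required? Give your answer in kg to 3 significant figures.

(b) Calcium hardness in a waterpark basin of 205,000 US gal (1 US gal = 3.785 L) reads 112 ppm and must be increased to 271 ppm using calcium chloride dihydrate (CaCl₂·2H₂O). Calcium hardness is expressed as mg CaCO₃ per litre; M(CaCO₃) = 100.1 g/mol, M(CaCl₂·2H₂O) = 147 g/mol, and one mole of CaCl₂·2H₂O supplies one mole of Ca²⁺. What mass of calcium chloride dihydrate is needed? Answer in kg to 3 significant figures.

(a) Volume: 1460 m³ = 1,460,000 L.
(a) Alkalinity to add: (150 − 71) = 79 mg/L as CaCO₃ × 1,460,000 L = 115,300 g as CaCO₃.
(a) Equivalents: 115,300 g ÷ 50 g/eq = 2307 eq.
(a) Each mole of Na₂CO₃ supplies 2 eq, so 2307 / 2 = 1153 mol.
(a) Mass: 1153 mol × 106 g/mol = 122,300 g.

(b) Volume: 205,000 US gal × 3.785 L/gal = 775,925 L.
(b) Hardness to add: (271 − 112) = 159 mg/L as CaCO₃ × 775,925 L = 123,400 g as CaCO₃.
(b) Moles of Ca²⁺ (1 mol Ca²⁺ ≡ 1 mol CaCO₃): 123,400 / 100.1 g/mol = 1232 mol.
(b) Mass of CaCl₂·2H₂O: 1232 × 147 = 181,200 g.

(a) 122 kg; (b) 181 kg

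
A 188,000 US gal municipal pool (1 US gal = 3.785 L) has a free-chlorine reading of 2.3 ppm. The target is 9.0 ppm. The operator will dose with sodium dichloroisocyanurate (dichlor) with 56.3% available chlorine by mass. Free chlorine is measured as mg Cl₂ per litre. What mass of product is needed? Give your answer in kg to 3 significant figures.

8.47 kg

Volume: 188,000 US gal × 3.785 L/gal = 711,580 L.
Chlorine deficit: 9.0 − 2.3 = 6.7 ppm = 6.7 mg/L as Cl₂.
Cl₂ equivalent needed: 6.7 mg/L × 711,580 L = 4,768,000 mg = 4768 g.
Product at 56.3% available chlorine: 4768 / 0.563 = 8468 g.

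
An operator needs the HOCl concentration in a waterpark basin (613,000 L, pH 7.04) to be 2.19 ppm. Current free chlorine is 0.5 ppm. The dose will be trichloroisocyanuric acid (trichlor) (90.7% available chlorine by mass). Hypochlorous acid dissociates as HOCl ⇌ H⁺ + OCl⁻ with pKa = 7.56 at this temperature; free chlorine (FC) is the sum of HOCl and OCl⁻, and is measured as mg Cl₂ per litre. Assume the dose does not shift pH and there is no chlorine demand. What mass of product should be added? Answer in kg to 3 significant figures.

[OCl⁻]/[HOCl] = 10^(pH − pKa) = 10^(7.04 − 7.56) = 0.302; fraction as HOCl = 1/(1 + 0.302) = 0.7681.
Free chlorine required for 2.19 ppm HOCl: 2.19 / 0.7681 = 2.851 ppm.
FC to add: 2.851 − 0.5 = 2.351 mg/L as Cl₂.
Cl₂ equivalent: 2.351 mg/L × 613,000 L = 1441 g.
Product at 90.7% available Cl: 1441 / 0.907 = 1589 g.

1.59 kg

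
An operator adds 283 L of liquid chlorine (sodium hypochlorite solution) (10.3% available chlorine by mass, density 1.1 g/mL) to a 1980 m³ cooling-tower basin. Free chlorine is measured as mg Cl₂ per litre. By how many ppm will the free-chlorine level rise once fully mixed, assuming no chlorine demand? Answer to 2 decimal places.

Volume: 1980 m³ = 1,980,000 L.
Mass of solution: 283 L × 1000 mL/L × 1.1 g/mL = 311,300 g.
Available chlorine delivered: 311,300 g × 0.103 = 32,060 g as Cl₂.
Concentration rise: 32,060 g / 1,980,000 L = 16.19 mg/L = 16.19 ppm.

16.19 ppm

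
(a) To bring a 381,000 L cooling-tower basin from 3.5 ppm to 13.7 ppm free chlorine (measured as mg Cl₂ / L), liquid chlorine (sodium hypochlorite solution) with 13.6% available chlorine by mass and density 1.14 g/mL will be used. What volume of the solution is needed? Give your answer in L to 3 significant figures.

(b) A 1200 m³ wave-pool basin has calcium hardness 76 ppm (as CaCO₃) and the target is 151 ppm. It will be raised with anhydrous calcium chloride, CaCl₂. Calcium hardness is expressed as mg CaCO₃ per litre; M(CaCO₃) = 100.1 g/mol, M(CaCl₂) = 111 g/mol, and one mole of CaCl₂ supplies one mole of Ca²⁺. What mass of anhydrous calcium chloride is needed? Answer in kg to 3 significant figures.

(a) 25.1 L; (b) 99.8 kg

(a) Chlorine deficit: 13.7 − 3.5 = 10.2 ppm = 10.2 mg/L as Cl₂.
(a) Cl₂ equivalent needed: 10.2 mg/L × 381,000 L = 3,886,000 mg = 3886 g.
(a) Product at 13.6% available chlorine: 3886 / 0.136 = 28,570 g.
(a) Volume at density 1.14 g/mL: 28,570 g ÷ 1.14 g/mL = 25,070 mL.

(b) Volume: 1200 m³ = 1,200,000 L.
(b) Hardness to add: (151 − 76) = 75 mg/L as CaCO₃ × 1,200,000 L = 90,000 g as CaCO₃.
(b) Moles of Ca²⁺ (1 mol Ca²⁺ ≡ 1 mol CaCO₃): 90,000 / 100.1 g/mol = 899.1 mol.
(b) Mass of CaCl₂: 899.1 × 111 = 99,800 g.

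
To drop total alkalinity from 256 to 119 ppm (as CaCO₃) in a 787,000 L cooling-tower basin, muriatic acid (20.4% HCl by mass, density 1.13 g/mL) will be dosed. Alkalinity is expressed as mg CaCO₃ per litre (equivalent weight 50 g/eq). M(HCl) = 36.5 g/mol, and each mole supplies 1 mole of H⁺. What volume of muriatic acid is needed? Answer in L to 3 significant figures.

341 L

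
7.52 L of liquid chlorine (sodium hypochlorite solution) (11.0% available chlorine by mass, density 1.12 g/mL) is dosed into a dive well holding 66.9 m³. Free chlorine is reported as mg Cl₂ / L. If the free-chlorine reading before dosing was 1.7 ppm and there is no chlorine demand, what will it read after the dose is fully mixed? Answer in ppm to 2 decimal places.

Volume: 66.9 m³ = 66,900 L.
Mass of solution: 7.52 L × 1000 mL/L × 1.12 g/mL = 8422 g.
Available chlorine delivered: 8422 g × 0.11 = 926.5 g as Cl₂.
Concentration rise: 926.5 g / 66,900 L = 13.85 mg/L = 13.85 ppm.
Final FC: 1.7 + 13.85 = 15.55 ppm.

15.55 ppm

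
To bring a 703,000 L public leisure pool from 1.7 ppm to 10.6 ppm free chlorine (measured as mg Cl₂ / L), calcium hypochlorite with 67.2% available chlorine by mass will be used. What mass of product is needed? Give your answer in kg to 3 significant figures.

9.31 kg

Chlorine deficit: 10.6 − 1.7 = 8.9 ppm = 8.9 mg/L as Cl₂.
Cl₂ equivalent needed: 8.9 mg/L × 703,000 L = 6,257,000 mg = 6257 g.
Product at 67.2% available chlorine: 6257 / 0.672 = 9311 g.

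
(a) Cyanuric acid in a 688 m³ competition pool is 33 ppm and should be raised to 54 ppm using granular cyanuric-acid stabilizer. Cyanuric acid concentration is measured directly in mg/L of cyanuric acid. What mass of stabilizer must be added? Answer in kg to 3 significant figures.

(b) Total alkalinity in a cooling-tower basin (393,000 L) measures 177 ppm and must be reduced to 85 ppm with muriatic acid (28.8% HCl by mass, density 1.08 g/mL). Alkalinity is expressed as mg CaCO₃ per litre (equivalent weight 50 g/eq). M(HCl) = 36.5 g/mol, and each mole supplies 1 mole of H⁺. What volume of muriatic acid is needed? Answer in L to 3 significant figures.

(a) 14.4 kg; (b) 84.9 L

(a) Volume: 688 m³ = 688,000 L.
(a) CYA to add: (54 − 33) = 21 mg/L × 688,000 L = 14,450 g cyanuric acid.

(b) Alkalinity to neutralize: (177 − 85) = 92 mg/L as CaCO₃ × 393,000 L = 36,160 g as CaCO₃.
(b) Equivalents of H⁺ required: 36,160 ÷ 50 g/eq = 723.1 eq = 723.1 mol HCl.
(b) Mass of HCl: 723.1 × 36.5 = 26,390 g.
(b) Mass of 28.8% solution: 26,390 / 0.288 = 91,650 g.
(b) Volume: 91,650 g ÷ 1.08 g/mL = 84,860 mL.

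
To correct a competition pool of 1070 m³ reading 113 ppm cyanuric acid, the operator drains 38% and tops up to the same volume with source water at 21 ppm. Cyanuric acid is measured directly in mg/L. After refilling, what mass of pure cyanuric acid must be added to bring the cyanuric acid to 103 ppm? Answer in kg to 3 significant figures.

26.7 kg

Volume: 1070 m³ = 1,070,000 L.
After draining 38% and refilling: 113 × 0.62 + 21 × 0.38 = 78.04 ppm.
Deficit to target: 103 − 78.04 = 24.96 mg/L.
Mass: 24.96 mg/L × 1,070,000 L = 26,710 g cyanuric acid.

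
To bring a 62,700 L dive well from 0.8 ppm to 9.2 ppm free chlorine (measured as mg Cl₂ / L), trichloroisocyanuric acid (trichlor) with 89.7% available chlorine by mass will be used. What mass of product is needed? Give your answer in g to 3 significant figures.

Chlorine deficit: 9.2 − 0.8 = 8.4 ppm = 8.4 mg/L as Cl₂.
Cl₂ equivalent needed: 8.4 mg/L × 62,700 L = 526,700 mg = 526.7 g.
Product at 89.7% available chlorine: 526.7 / 0.897 = 587.2 g.

587 g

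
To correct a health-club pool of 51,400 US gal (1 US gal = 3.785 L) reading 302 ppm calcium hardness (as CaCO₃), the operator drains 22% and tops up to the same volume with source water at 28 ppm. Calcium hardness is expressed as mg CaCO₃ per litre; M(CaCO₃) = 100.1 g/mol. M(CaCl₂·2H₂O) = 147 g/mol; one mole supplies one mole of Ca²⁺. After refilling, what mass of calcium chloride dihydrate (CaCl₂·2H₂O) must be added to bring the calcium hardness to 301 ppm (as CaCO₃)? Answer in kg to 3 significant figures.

Volume: 51,400 US gal × 3.785 L/gal = 194,549 L.
After draining 22% and refilling: 302 × 0.78 + 28 × 0.22 = 241.72 ppm.
Deficit to target: 301 − 241.72 = 59.28 mg/L.
As CaCO₃: 59.28 mg/L × 194,549 L = 11,530 g; ÷ 100.1 = 115.2 mol Ca²⁺.
Mass: 115.2 × 147 = 16,940 g.

16.9 kg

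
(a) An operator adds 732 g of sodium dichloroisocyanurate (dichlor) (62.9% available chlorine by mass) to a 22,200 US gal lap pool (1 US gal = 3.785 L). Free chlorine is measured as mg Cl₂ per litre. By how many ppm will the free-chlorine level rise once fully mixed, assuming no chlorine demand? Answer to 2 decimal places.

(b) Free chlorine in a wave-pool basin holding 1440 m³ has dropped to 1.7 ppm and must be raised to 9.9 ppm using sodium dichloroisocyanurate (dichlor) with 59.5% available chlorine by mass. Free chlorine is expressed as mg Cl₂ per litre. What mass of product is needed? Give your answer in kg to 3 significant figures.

(a) Volume: 22,200 US gal × 3.785 L/gal = 84,027 L.
(a) Available chlorine delivered: 732 g × 0.629 = 460.4 g as Cl₂.
(a) Concentration rise: 460.4 g / 84,027 L = 5.48 mg/L = 5.48 ppm.

(b) Volume: 1440 m³ = 1,440,000 L.
(b) Chlorine deficit: 9.9 − 1.7 = 8.2 ppm = 8.2 mg/L as Cl₂.
(b) Cl₂ equivalent needed: 8.2 mg/L × 1,440,000 L = 11,810,000 mg = 11,810 g.
(b) Product at 59.5% available chlorine: 11,810 / 0.595 = 19,850 g.

(a) 5.48 ppm; (b) 19.8 kg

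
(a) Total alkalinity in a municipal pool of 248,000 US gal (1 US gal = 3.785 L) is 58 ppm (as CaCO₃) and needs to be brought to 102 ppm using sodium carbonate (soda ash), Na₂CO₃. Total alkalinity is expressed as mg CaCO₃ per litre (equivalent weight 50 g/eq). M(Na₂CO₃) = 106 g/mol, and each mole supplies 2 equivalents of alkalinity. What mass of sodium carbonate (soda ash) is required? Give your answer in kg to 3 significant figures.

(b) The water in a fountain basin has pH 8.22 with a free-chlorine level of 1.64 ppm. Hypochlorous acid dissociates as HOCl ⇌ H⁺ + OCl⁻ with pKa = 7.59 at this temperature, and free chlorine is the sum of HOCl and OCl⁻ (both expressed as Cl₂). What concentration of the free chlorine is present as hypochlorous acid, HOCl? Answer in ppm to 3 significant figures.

(a) Volume: 248,000 US gal × 3.785 L/gal = 938,680 L.
(a) Alkalinity to add: (102 − 58) = 44 mg/L as CaCO₃ × 938,680 L = 41,300 g as CaCO₃.
(a) Equivalents: 41,300 g ÷ 50 g/eq = 826 eq.
(a) Each mole of Na₂CO₃ supplies 2 eq, so 826 / 2 = 413 mol.
(a) Mass: 413 mol × 106 g/mol = 43,780 g.

(b) [OCl⁻]/[HOCl] = 10^(pH − pKa) = 10^(8.22 − 7.59) = 10^0.63 = 4.266.
(b) Fraction as HOCl = 1 / (1 + 4.266) = 0.1899.
(b) HOCl = 0.1899 × 1.64 ppm = 0.3114 ppm.

(a) 43.8 kg; (b) 0.311 ppm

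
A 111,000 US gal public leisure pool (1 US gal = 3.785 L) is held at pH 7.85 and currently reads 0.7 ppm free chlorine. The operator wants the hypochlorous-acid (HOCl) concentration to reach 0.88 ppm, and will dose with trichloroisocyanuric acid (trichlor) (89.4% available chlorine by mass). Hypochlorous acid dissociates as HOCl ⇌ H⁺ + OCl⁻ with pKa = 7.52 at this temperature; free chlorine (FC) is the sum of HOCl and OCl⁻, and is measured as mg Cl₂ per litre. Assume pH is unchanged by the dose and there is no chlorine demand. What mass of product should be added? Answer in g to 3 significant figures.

969 g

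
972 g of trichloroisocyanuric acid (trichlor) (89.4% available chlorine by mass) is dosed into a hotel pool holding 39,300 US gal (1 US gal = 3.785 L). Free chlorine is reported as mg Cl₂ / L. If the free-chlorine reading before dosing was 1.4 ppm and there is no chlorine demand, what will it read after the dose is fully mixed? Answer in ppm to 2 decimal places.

7.24 ppm

Volume: 39,300 US gal × 3.785 L/gal = 148,750 L.
Available chlorine delivered: 972 g × 0.894 = 869 g as Cl₂.
Concentration rise: 869 g / 148,750 L = 5.842 mg/L = 5.84 ppm.
Final FC: 1.4 + 5.84 = 7.24 ppm.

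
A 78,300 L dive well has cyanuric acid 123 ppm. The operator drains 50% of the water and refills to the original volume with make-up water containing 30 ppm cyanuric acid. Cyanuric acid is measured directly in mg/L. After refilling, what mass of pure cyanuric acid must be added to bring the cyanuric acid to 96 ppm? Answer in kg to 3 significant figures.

1.53 kg

After draining 50% and refilling: 123 × 0.50 + 30 × 0.50 = 76.5 ppm.
Deficit to target: 96 − 76.5 = 19.5 mg/L.
Mass: 19.5 mg/L × 78,300 L = 1527 g cyanuric acid.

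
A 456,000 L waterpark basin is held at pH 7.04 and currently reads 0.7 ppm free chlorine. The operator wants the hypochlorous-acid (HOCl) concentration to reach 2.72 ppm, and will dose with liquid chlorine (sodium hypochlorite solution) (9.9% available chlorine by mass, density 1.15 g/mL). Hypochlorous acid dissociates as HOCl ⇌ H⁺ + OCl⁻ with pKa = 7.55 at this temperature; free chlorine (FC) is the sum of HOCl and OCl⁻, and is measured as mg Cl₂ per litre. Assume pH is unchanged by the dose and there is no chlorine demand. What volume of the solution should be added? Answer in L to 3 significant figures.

[OCl⁻]/[HOCl] = 10^(pH − pKa) = 10^(7.04 − 7.55) = 0.309; fraction as HOCl = 1/(1 + 0.309) = 0.7639.
Free chlorine required for 2.72 ppm HOCl: 2.72 / 0.7639 = 3.561 ppm.
FC to add: 3.561 − 0.7 = 2.861 mg/L as Cl₂.
Cl₂ equivalent: 2.861 mg/L × 456,000 L = 1304 g.
Product at 9.9% available Cl: 1304 / 0.099 = 13,180 g.
Volume: 13,180 g ÷ 1.15 g/mL = 11,460 mL.

11.5 L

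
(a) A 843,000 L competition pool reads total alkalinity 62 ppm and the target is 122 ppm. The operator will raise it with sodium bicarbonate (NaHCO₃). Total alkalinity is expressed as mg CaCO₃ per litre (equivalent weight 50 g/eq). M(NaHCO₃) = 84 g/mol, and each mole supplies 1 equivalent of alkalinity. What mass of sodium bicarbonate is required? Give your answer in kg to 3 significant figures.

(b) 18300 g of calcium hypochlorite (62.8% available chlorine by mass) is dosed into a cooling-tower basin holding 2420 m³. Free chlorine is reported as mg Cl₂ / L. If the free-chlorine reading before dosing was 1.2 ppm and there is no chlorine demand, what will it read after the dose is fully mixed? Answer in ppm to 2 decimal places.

(a) Alkalinity to add: (122 − 62) = 60 mg/L as CaCO₃ × 843,000 L = 50,580 g as CaCO₃.
(a) Equivalents: 50,580 g ÷ 50 g/eq = 1012 eq.
(a) NaHCO₃ supplies 1 eq per mole → 1012 mol.
(a) Mass: 1012 mol × 84 g/mol = 84,970 g.

(b) Volume: 2420 m³ = 2,420,000 L.
(b) Available chlorine delivered: 18,300 g × 0.628 = 11,490 g as Cl₂.
(b) Concentration rise: 11,490 g / 2,420,000 L = 4.749 mg/L = 4.75 ppm.
(b) Final FC: 1.2 + 4.75 = 5.95 ppm.

(a) 85.0 kg; (b) 5.95 ppm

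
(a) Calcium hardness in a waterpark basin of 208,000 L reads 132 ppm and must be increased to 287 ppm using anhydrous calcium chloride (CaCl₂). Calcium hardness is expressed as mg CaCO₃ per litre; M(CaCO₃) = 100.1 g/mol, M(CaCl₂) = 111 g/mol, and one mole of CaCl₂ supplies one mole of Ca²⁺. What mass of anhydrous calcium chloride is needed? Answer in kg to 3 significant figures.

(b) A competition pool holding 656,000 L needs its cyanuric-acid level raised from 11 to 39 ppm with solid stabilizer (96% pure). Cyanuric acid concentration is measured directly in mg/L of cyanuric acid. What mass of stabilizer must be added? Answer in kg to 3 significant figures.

(a) 35.8 kg; (b) 19.1 kg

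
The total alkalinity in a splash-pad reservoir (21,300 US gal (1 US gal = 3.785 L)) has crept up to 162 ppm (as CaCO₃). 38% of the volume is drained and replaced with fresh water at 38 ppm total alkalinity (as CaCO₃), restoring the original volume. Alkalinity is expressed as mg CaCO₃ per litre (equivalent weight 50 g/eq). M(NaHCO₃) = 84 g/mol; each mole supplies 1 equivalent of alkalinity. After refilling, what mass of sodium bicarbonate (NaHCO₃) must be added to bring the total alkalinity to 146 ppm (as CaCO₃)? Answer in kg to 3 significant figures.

4.21 kg

Volume: 21,300 US gal × 3.785 L/gal = 80,620 L.
After draining 38% and refilling: 162 × 0.62 + 38 × 0.38 = 114.88 ppm.
Deficit to target: 146 − 114.88 = 31.12 mg/L.
As CaCO₃: 31.12 mg/L × 80,620 L = 2509 g; ÷ 50 g/eq ÷ 1 = 50.18 mol NaHCO₃.
Mass: 50.18 × 84 = 4215 g.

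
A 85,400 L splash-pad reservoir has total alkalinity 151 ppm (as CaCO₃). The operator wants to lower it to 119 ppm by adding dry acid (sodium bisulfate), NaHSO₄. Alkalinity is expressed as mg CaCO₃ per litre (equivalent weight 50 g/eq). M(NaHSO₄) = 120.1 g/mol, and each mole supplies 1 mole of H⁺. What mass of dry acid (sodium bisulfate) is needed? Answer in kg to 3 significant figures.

6.56 kg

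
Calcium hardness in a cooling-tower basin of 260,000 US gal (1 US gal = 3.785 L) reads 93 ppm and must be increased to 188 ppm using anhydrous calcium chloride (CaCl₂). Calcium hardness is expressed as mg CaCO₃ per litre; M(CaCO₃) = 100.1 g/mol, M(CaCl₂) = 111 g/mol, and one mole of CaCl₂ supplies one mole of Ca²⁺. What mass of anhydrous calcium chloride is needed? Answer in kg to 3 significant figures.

Volume: 260,000 US gal × 3.785 L/gal = 984,100 L.
Hardness to add: (188 − 93) = 95 mg/L as CaCO₃ × 984,100 L = 93,490 g as CaCO₃.
Moles of Ca²⁺ (1 mol Ca²⁺ ≡ 1 mol CaCO₃): 93,490 / 100.1 g/mol = 934 mol.
Mass of CaCl₂: 934 × 111 = 103,700 g.

104 kg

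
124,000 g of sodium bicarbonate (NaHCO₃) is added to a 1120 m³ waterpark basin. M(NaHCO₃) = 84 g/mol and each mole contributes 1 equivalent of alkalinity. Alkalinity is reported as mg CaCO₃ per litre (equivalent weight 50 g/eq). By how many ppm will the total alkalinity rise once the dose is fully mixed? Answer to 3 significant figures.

65.9 ppm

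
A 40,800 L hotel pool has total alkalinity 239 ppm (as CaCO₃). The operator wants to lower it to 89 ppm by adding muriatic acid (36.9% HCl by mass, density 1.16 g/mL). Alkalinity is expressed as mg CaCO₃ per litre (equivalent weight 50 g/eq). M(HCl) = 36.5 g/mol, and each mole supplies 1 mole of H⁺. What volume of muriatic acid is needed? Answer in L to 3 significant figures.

Alkalinity to neutralize: (239 − 89) = 150 mg/L as CaCO₃ × 40,800 L = 6120 g as CaCO₃.
Equivalents of H⁺ required: 6120 ÷ 50 g/eq = 122.4 eq = 122.4 mol HCl.
Mass of HCl: 122.4 × 36.5 = 4468 g.
Mass of 36.9% solution: 4468 / 0.369 = 12,110 g.
Volume: 12,110 g ÷ 1.16 g/mL = 10,440 mL.

10.4 L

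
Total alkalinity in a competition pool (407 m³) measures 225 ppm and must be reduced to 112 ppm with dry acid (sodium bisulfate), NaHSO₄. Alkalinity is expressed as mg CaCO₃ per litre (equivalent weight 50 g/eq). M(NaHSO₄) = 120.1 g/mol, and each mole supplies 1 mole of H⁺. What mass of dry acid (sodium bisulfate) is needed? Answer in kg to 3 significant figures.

110 kg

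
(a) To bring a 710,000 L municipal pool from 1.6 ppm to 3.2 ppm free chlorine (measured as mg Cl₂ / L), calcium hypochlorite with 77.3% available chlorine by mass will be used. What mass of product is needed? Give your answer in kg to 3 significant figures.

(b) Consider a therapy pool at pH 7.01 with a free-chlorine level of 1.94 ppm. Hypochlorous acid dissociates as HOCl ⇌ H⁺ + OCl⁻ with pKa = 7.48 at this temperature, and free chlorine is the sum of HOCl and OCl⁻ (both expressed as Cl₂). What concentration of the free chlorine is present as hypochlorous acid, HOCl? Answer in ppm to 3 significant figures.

(a) Chlorine deficit: 3.2 − 1.6 = 1.6 ppm = 1.6 mg/L as Cl₂.
(a) Cl₂ equivalent needed: 1.6 mg/L × 710,000 L = 1,136,000 mg = 1136 g.
(a) Product at 77.3% available chlorine: 1136 / 0.773 = 1470 g.

(b) [OCl⁻]/[HOCl] = 10^(pH − pKa) = 10^(7.01 − 7.48) = 10^-0.47 = 0.3388.
(b) Fraction as HOCl = 1 / (1 + 0.3388) = 0.7469.
(b) HOCl = 0.7469 × 1.94 ppm = 1.449 ppm.

(a) 1.47 kg; (b) 1.45 ppm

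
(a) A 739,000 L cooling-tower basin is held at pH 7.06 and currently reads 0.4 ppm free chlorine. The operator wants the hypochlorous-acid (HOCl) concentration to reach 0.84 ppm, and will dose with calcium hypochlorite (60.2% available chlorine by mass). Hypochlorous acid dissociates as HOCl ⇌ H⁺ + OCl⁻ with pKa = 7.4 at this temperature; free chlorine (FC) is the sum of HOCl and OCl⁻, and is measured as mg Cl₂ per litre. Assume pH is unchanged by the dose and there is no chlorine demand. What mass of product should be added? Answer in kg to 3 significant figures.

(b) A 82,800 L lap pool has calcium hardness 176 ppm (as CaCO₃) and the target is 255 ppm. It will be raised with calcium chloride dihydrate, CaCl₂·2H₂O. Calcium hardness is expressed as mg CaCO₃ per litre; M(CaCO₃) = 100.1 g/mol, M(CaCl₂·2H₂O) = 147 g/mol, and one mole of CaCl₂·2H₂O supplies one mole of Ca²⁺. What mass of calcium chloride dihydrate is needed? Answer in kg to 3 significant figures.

(a) 1.01 kg; (b) 9.61 kg

(a) [OCl⁻]/[HOCl] = 10^(pH − pKa) = 10^(7.06 − 7.4) = 0.4571; fraction as HOCl = 1/(1 + 0.4571) = 0.6863.
(a) Free chlorine required for 0.84 ppm HOCl: 0.84 / 0.6863 = 1.224 ppm.
(a) FC to add: 1.224 − 0.4 = 0.824 mg/L as Cl₂.
(a) Cl₂ equivalent: 0.824 mg/L × 739,000 L = 608.9 g.
(a) Product at 60.2% available Cl: 608.9 / 0.602 = 1011 g.

(b) Hardness to add: (255 − 176) = 79 mg/L as CaCO₃ × 82,800 L = 6541 g as CaCO₃.
(b) Moles of Ca²⁺ (1 mol Ca²⁺ ≡ 1 mol CaCO₃): 6541 / 100.1 g/mol = 65.35 mol.
(b) Mass of CaCl₂·2H₂O: 65.35 × 147 = 9606 g.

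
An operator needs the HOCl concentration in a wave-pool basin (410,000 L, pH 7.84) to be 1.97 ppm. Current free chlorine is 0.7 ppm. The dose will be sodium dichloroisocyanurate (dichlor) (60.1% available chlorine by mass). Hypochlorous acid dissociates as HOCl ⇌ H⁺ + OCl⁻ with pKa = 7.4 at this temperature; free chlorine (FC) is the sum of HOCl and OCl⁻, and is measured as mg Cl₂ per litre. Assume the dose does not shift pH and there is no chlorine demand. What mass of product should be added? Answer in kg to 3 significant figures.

4.57 kg

[OCl⁻]/[HOCl] = 10^(pH − pKa) = 10^(7.84 − 7.4) = 2.754; fraction as HOCl = 1/(1 + 2.754) = 0.2664.
Free chlorine required for 1.97 ppm HOCl: 1.97 / 0.2664 = 7.396 ppm.
FC to add: 7.396 − 0.7 = 6.696 mg/L as Cl₂.
Cl₂ equivalent: 6.696 mg/L × 410,000 L = 2745 g.
Product at 60.1% available Cl: 2745 / 0.601 = 4568 g.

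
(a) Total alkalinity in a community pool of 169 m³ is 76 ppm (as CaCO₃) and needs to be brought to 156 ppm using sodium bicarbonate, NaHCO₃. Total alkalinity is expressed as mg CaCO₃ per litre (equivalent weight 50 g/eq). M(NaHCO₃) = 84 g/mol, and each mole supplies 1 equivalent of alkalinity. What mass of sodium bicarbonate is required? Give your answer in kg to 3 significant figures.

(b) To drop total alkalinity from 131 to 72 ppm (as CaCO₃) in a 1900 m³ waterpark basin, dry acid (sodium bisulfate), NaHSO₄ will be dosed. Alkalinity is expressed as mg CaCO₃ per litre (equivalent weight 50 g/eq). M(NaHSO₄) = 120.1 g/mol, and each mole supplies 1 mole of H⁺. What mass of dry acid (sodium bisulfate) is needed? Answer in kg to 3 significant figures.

(a) 22.7 kg; (b) 269 kg

(a) Volume: 169 m³ = 169,000 L.
(a) Alkalinity to add: (156 − 76) = 80 mg/L as CaCO₃ × 169,000 L = 13,520 g as CaCO₃.
(a) Equivalents: 13,520 g ÷ 50 g/eq = 270.4 eq.
(a) NaHCO₃ supplies 1 eq per mole → 270.4 mol.
(a) Mass: 270.4 mol × 84 g/mol = 22,710 g.

(b) Volume: 1900 m³ = 1,900,000 L.
(b) Alkalinity to neutralize: (131 − 72) = 59 mg/L as CaCO₃ × 1,900,000 L = 112,100 g as CaCO₃.
(b) Equivalents of H⁺ required: 112,100 ÷ 50 g/eq = 2242 eq = 2242 mol NaHSO₄.
(b) Mass of NaHSO₄: 2242 × 120.1 = 269,300 g.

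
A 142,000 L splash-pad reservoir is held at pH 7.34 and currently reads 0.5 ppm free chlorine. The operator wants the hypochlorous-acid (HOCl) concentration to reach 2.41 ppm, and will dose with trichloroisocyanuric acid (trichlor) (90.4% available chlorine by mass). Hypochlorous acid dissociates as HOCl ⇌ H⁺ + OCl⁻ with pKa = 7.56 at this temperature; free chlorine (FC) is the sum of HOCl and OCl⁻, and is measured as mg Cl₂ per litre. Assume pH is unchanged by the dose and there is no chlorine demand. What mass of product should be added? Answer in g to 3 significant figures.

528 g

[OCl⁻]/[HOCl] = 10^(pH − pKa) = 10^(7.34 − 7.56) = 0.6026; fraction as HOCl = 1/(1 + 0.6026) = 0.624.
Free chlorine required for 2.41 ppm HOCl: 2.41 / 0.624 = 3.862 ppm.
FC to add: 3.862 − 0.5 = 3.362 mg/L as Cl₂.
Cl₂ equivalent: 3.362 mg/L × 142,000 L = 477.4 g.
Product at 90.4% available Cl: 477.4 / 0.904 = 528.1 g.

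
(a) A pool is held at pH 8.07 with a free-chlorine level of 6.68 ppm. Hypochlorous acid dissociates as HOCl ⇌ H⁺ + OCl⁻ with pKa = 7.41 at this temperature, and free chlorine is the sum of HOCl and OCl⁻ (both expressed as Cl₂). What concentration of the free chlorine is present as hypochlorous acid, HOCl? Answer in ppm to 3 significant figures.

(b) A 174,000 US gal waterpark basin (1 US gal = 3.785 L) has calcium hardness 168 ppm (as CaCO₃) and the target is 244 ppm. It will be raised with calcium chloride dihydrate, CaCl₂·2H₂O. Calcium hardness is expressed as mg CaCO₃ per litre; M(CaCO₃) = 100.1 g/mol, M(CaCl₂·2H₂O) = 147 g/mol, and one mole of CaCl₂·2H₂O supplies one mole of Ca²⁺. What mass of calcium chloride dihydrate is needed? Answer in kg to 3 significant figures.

(a) [OCl⁻]/[HOCl] = 10^(pH − pKa) = 10^(8.07 − 7.41) = 10^0.66 = 4.571.
(a) Fraction as HOCl = 1 / (1 + 4.571) = 0.1795.
(a) HOCl = 0.1795 × 6.68 ppm = 1.199 ppm.

(b) Volume: 174,000 US gal × 3.785 L/gal = 658,590 L.
(b) Hardness to add: (244 − 168) = 76 mg/L as CaCO₃ × 658,590 L = 50,050 g as CaCO₃.
(b) Moles of Ca²⁺ (1 mol Ca²⁺ ≡ 1 mol CaCO₃): 50,050 / 100.1 g/mol = 500 mol.
(b) Mass of CaCl₂·2H₂O: 500 × 147 = 73,500 g.

(a) 1.20 ppm; (b) 73.5 kg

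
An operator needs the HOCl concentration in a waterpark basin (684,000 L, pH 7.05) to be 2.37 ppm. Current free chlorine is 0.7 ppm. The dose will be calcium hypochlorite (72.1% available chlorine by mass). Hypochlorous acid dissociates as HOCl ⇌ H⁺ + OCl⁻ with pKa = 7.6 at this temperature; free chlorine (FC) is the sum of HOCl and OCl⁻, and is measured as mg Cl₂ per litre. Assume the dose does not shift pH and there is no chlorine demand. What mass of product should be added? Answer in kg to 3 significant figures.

[OCl⁻]/[HOCl] = 10^(pH − pKa) = 10^(7.05 − 7.6) = 0.2818; fraction as HOCl = 1/(1 + 0.2818) = 0.7801.
Free chlorine required for 2.37 ppm HOCl: 2.37 / 0.7801 = 3.038 ppm.
FC to add: 3.038 − 0.7 = 2.338 mg/L as Cl₂.
Cl₂ equivalent: 2.338 mg/L × 684,000 L = 1599 g.
Product at 72.1% available Cl: 1599 / 0.721 = 2218 g.

2.22 kg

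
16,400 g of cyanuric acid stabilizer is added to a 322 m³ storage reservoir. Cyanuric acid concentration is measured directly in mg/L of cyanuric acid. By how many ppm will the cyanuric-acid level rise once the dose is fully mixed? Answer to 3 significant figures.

Volume: 322 m³ = 322,000 L.
Rise: 16,400 g / 322,000 L × 1000 = 50.93 mg/L.

50.9 ppm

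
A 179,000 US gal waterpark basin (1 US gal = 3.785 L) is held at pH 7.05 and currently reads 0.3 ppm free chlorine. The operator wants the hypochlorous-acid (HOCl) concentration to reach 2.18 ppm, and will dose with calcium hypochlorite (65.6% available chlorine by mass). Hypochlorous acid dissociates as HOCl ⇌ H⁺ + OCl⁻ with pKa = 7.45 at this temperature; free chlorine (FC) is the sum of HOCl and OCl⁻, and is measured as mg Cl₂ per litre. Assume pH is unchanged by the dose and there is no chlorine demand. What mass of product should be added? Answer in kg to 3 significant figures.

2.84 kg

Volume: 179,000 US gal × 3.785 L/gal = 677,515 L.
[OCl⁻]/[HOCl] = 10^(pH − pKa) = 10^(7.05 − 7.45) = 0.3981; fraction as HOCl = 1/(1 + 0.3981) = 0.7153.
Free chlorine required for 2.18 ppm HOCl: 2.18 / 0.7153 = 3.048 ppm.
FC to add: 3.048 − 0.3 = 2.748 mg/L as Cl₂.
Cl₂ equivalent: 2.748 mg/L × 677,515 L = 1862 g.
Product at 65.6% available Cl: 1862 / 0.656 = 2838 g.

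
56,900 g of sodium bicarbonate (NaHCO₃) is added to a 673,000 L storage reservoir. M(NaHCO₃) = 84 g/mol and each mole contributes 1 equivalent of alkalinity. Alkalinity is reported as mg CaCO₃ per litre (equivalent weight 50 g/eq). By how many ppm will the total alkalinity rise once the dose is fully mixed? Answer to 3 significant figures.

50.3 ppm

Moles of NaHCO₃: 56,900 g ÷ 84 g/mol = 677.4 mol → 677.4 eq of alkalinity.
As CaCO₃: 677.4 eq × 50 g/eq = 33,870 g.
Rise: 33,870 g / 673,000 L × 1000 = 50.33 mg/L.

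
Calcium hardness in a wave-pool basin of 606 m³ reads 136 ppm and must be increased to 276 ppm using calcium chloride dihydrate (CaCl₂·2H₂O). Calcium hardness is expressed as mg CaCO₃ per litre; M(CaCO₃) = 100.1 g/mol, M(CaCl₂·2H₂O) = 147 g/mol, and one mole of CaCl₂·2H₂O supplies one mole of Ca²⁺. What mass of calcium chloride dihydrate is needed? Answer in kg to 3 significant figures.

125 kg

Volume: 606 m³ = 606,000 L.
Hardness to add: (276 − 136) = 140 mg/L as CaCO₃ × 606,000 L = 84,840 g as CaCO₃.
Moles of Ca²⁺ (1 mol Ca²⁺ ≡ 1 mol CaCO₃): 84,840 / 100.1 g/mol = 847.6 mol.
Mass of CaCl₂·2H₂O: 847.6 × 147 = 124,600 g.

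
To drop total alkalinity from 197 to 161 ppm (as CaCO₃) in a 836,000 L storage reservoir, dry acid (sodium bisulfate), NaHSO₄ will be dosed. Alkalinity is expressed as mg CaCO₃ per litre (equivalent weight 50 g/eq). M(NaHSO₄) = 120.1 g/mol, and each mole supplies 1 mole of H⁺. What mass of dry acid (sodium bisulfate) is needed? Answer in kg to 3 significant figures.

Alkalinity to neutralize: (197 − 161) = 36 mg/L as CaCO₃ × 836,000 L = 30,100 g as CaCO₃.
Equivalents of H⁺ required: 30,100 ÷ 50 g/eq = 601.9 eq = 601.9 mol NaHSO₄.
Mass of NaHSO₄: 601.9 × 120.1 = 72,290 g.

72.3 kg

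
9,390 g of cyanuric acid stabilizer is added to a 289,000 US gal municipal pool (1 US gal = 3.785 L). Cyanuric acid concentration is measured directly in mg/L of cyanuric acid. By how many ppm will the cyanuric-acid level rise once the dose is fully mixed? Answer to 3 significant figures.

Volume: 289,000 US gal × 3.785 L/gal = 1,093,865 L.
Rise: 9,390 g / 1,093,865 L × 1000 = 8.584 mg/L.

8.58 ppm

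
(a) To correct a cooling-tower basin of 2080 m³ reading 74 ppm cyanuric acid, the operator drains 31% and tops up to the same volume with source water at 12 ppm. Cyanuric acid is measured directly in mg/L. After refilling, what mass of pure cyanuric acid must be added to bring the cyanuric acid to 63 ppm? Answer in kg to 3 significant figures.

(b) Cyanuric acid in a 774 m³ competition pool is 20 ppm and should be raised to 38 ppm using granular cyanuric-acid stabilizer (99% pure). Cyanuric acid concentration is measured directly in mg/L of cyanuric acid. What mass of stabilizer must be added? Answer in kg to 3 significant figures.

(a) 17.1 kg; (b) 14.1 kg

(a) Volume: 2080 m³ = 2,080,000 L.
(a) After draining 31% and refilling: 74 × 0.69 + 12 × 0.31 = 54.78 ppm.
(a) Deficit to target: 63 − 54.78 = 8.22 mg/L.
(a) Mass: 8.22 mg/L × 2,080,000 L = 17,100 g cyanuric acid.

(b) Volume: 774 m³ = 774,000 L.
(b) CYA to add: (38 − 20) = 18 mg/L × 774,000 L = 13,930 g cyanuric acid.
(b) At 99% purity: 13,930 / 0.99 = 14,070 g product.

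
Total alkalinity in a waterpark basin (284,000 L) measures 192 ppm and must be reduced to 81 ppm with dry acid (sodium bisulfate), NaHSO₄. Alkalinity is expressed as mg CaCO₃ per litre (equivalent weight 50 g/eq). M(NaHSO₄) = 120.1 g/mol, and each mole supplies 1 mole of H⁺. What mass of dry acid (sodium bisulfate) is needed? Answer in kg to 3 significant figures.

Alkalinity to neutralize: (192 − 81) = 111 mg/L as CaCO₃ × 284,000 L = 31,520 g as CaCO₃.
Equivalents of H⁺ required: 31,520 ÷ 50 g/eq = 630.5 eq = 630.5 mol NaHSO₄.
Mass of NaHSO₄: 630.5 × 120.1 = 75,720 g.

75.7 kg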